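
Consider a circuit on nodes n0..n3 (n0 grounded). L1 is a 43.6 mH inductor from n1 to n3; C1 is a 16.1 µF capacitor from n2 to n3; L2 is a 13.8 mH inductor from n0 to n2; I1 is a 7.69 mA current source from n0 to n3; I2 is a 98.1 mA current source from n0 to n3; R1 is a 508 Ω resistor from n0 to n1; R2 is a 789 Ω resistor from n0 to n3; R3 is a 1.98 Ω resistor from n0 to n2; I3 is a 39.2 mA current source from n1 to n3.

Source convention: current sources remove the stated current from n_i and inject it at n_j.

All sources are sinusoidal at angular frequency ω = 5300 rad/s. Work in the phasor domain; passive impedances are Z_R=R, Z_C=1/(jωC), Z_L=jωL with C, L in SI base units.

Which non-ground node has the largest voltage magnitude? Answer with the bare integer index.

1

MNA unknowns: 3 node voltages V₁..V_3
L1: Y=0.000-0.004328j on G[1,3]
C1: Y=0.000+0.08533j on G[2,3]
L2: Y=0.000-0.01367j on G[0,2]
I1: z[0]−=0.00769, z[3]+=0.00769
I2: z[0]−=0.0981, z[3]+=0.0981
R1: Y=0.001969+0.000j on G[0,1]
R2: Y=0.001267+0.000j on G[0,3]
R3: Y=0.5051+0.000j on G[0,2]
I3: z[1]−=0.0392, z[3]+=0.0392
solve → V1=-3.528-8.725j, V2=0.2209+0.04318j, V3=0.4411-1.271j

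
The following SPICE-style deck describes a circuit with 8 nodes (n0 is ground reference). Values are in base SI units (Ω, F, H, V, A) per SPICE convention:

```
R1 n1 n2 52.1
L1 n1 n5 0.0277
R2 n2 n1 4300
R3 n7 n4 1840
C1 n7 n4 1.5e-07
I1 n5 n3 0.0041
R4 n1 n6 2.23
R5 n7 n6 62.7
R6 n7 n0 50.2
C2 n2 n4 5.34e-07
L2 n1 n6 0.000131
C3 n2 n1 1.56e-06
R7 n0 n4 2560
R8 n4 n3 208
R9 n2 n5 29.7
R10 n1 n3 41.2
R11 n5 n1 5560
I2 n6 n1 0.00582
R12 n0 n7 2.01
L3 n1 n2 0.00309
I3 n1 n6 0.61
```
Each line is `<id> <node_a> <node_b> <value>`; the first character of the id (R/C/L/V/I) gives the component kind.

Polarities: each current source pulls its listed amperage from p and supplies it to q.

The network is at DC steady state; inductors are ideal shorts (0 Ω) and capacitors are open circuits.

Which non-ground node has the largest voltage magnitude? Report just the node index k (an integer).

MNA unknowns: 7 node voltages V₁..V_7 plus 3 source currents (L1, L2, L3)
R1: Y=0.01919 on G[1,2]
L1: row V1−V5=0, i_L1 at 1,5
R2: Y=0.0002326 on G[2,1]
R3: Y=0.0005435 on G[7,4]
C1: Y=0.000 on G[7,4]
I1: z[5]−=0.0041, z[3]+=0.0041
R4: Y=0.4484 on G[1,6]
R5: Y=0.01595 on G[7,6]
R6: Y=0.01992 on G[7,0]
C2: Y=0.000 on G[2,4]
L2: row V1−V6=0, i_L2 at 1,6
C3: Y=0.000 on G[2,1]
R7: Y=0.0003906 on G[0,4]
R8: Y=0.004808 on G[4,3]
R9: Y=0.03367 on G[2,5]
R10: Y=0.02427 on G[1,3]
R11: Y=0.0001799 on G[5,1]
I2: z[6]−=0.00582, z[1]+=0.00582
R12: Y=0.4975 on G[0,7]
L3: row V1−V2=0, i_L3 at 1,2
I3: z[1]−=0.61, z[6]+=0.61
solve → V1=-0.007758, V2=-0.007758, V3=0.1561, V4=0.1307, V5=-0.007758, V6=-0.007758, V7=-9.868e-05
aux → i_L1=0.004100, i_L2=-0.6043, i_L3=0.000

3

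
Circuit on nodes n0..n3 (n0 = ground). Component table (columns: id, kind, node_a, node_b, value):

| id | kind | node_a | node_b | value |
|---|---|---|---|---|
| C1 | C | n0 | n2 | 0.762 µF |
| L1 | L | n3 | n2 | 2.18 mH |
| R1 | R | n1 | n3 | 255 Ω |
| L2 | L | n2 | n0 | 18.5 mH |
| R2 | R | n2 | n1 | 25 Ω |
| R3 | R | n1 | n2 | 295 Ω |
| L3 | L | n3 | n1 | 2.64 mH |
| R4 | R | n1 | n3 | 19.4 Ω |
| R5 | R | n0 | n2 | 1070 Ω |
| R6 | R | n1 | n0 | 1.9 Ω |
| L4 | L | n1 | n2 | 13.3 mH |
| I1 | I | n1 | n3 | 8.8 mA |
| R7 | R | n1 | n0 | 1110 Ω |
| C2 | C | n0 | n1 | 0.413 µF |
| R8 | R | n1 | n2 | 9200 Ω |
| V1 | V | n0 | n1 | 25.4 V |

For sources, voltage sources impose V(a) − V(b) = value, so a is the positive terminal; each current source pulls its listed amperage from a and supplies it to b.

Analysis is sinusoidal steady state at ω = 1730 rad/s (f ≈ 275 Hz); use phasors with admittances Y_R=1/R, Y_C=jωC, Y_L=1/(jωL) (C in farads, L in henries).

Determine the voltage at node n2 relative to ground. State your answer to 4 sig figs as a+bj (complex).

-21.81-0.9743j V

Element admittances at ω=1730 rad/s:
  Y(C1) = 0.000+0.001318j S between n0,n2
  Y(L1) = 0.000-0.2652j S between n3,n2
  Y(R1) = 0.003922+0.000j S between n1,n3
  Y(L2) = 0.000-0.03125j S between n2,n0
  Y(R2) = 0.04000+0.000j S between n2,n1
  Y(R3) = 0.003390+0.000j S between n1,n2
  Y(L3) = 0.000-0.2190j S between n3,n1
  Y(R4) = 0.05155+0.000j S between n1,n3
  Y(R5) = 0.0009346+0.000j S between n0,n2
  Y(R6) = 0.5263+0.000j S between n1,n0
  Y(L4) = 0.000-0.04346j S between n1,n2
  I1: injects 0.0088 A into n3 (from n1)
  Y(R7) = 0.0009009+0.000j S between n1,n0
  Y(C2) = 0.000+0.0007145j S between n0,n1
  Y(R8) = 0.0001087+0.000j S between n1,n2
  V1: constraint V(n0)−V(n1) = 25.4
Assemble and solve the 4×4 MNA system:
  V(n1)=-25.40+0.000j  V(n2)=-21.81-0.9743j  V(n3)=-23.52-0.7314j
  i(V1)=-13.44+0.6335j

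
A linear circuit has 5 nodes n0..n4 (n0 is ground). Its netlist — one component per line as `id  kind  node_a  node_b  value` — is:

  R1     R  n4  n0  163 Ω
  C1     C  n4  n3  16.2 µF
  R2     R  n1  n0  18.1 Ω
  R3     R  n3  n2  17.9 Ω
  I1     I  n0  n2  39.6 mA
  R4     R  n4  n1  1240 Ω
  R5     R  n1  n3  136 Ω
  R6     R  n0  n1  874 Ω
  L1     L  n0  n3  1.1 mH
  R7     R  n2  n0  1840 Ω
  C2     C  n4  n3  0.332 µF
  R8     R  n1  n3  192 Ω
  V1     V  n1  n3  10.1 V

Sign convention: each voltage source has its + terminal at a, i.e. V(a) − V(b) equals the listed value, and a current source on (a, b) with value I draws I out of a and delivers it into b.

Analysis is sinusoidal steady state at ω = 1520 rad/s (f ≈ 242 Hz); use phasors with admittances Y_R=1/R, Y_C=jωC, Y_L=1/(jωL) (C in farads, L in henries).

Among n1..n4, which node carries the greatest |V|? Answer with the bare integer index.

1

MNA unknowns: 4 node voltages V₁..V_4 plus 1 source current (V1)
R1: Y=0.006135+0.000j on G[4,0]
C1: Y=0.000+0.02462j on G[4,3]
R2: Y=0.05525+0.000j on G[1,0]
R3: Y=0.05587+0.000j on G[3,2]
I1: z[0]−=0.0396, z[2]+=0.0396
R4: Y=0.0008065+0.000j on G[4,1]
R5: Y=0.007353+0.000j on G[1,3]
R6: Y=0.001144+0.000j on G[0,1]
L1: Y=0.000-0.5981j on G[0,3]
R7: Y=0.0005435+0.000j on G[2,0]
C2: Y=0.000+0.0005046j on G[4,3]
R8: Y=0.005208+0.000j on G[1,3]
V1: row V1−V3=10.1, i_V1 at 1,3
solve → V1=10.00-0.8796j, V2=0.6074-0.8712j, V3=-0.09550-0.8796j, V4=0.1932-1.147j
aux → i_V1=-0.6990+0.04939j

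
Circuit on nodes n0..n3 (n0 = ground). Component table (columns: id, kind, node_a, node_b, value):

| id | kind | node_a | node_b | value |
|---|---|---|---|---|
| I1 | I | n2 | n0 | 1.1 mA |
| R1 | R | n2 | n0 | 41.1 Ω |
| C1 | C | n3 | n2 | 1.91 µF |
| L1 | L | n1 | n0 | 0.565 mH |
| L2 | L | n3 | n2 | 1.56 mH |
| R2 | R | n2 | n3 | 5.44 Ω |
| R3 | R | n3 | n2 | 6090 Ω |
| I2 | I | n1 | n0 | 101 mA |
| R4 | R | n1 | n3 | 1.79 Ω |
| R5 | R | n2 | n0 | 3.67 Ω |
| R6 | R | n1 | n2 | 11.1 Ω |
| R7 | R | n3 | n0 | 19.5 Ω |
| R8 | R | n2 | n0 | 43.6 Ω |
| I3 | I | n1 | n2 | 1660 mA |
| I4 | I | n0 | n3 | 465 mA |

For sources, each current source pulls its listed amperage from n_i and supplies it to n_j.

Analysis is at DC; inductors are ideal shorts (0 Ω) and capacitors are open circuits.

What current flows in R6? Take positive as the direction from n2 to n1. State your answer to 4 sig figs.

0.1876 A

Element admittances at DC:
  I1: injects 0.0011 A into n0 (from n2)
  Y(R1) = 0.02433 S between n2,n0
  Y(C1) = 0.000 S between n3,n2
  L1: short n1↔n0 (DC inductor)
  L2: short n3↔n2 (DC inductor)
  Y(R2) = 0.1838 S between n2,n3
  Y(R3) = 0.0001642 S between n3,n2
  I2: injects 0.101 A into n0 (from n1)
  Y(R4) = 0.5587 S between n1,n3
  Y(R5) = 0.2725 S between n2,n0
  Y(R6) = 0.09009 S between n1,n2
  Y(R7) = 0.05128 S between n3,n0
  Y(R8) = 0.02294 S between n2,n0
  I3: injects 1.66 A into n2 (from n1)
  I4: injects 0.465 A into n3 (from n0)
Assemble and solve the 5×5 MNA system:
  V(n1)=0.000  V(n2)=2.083  V(n3)=2.083
  i(L1)=-0.4098  i(L2)=-0.8053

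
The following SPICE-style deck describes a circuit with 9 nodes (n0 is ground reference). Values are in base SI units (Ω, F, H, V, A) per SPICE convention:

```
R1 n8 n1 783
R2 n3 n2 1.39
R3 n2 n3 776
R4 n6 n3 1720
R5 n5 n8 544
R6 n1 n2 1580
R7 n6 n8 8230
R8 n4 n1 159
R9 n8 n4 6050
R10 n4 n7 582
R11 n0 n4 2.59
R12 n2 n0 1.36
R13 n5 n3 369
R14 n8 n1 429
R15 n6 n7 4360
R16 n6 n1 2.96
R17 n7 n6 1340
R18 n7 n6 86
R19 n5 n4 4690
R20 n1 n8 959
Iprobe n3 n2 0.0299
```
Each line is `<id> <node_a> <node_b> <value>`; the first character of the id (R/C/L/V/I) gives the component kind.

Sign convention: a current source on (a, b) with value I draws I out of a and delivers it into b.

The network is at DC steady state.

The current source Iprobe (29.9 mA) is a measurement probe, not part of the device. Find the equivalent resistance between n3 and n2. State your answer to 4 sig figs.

Apply KCL at each of the 8 non-ground nodes and solve the resulting linear system.
Node n1: branches {R1, R6, R8, R14, R16, R20} → V_1 = -0.005883
Node n2: branches {R2, R3, R6, R12, Iprobe} → V_2 = 7.176e-05
Node n3: branches {R2, R3, R4, R13, Iprobe} → V_3 = -0.04134
Node n4: branches {R8, R9, R10, R11, R19} → V_4 = -0.0001367
Node n5: branches {R5, R13, R19} → V_5 = -0.02807
Node n6: branches {R4, R7, R15, R16, R17, R18} → V_6 = -0.005920
Node n7: branches {R10, R15, R17, R18} → V_7 = -0.005226
Node n8: branches {R1, R5, R7, R9, R14, R20} → V_8 = -0.01176

R_eq = 1.385 Ω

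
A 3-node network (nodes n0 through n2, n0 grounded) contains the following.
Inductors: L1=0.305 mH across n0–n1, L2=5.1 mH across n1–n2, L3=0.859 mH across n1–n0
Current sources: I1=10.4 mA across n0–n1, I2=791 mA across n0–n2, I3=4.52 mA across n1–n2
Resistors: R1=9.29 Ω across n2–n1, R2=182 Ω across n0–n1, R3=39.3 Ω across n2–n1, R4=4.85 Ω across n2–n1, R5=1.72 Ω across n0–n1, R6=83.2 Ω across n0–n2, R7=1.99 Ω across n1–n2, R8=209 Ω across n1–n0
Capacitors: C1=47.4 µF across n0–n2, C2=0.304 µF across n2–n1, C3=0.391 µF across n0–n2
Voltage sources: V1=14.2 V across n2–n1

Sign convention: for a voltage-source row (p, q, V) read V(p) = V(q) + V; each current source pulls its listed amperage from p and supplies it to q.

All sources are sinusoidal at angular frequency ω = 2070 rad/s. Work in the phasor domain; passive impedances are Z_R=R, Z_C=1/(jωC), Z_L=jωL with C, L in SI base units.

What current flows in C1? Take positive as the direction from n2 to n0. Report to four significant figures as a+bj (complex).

-0.009546+1.463j A

Element admittances at ω=2070 rad/s:
  Y(L1) = 0.000-1.584j S between n0,n1
  I1: injects 0.0104 A into n1 (from n0)
  Y(R1) = 0.1076+0.000j S between n2,n1
  Y(R2) = 0.005495+0.000j S between n0,n1
  I2: injects 0.791 A into n2 (from n0)
  Y(R3) = 0.02545+0.000j S between n2,n1
  Y(R4) = 0.2062+0.000j S between n2,n1
  Y(L2) = 0.000-0.09472j S between n1,n2
  Y(R5) = 0.5814+0.000j S between n0,n1
  I3: injects 0.00452 A into n2 (from n1)
  Y(C1) = 0.000+0.09812j S between n0,n2
  Y(R6) = 0.01202+0.000j S between n0,n2
  Y(R7) = 0.5025+0.000j S between n1,n2
  Y(C2) = 0.000+0.0006293j S between n2,n1
  Y(L3) = 0.000-0.5624j S between n1,n0
  Y(R8) = 0.004785+0.000j S between n1,n0
  Y(C3) = 0.000+0.0008094j S between n0,n2
  V1: constraint V(n2)−V(n1) = 14.2
Assemble and solve the 3×3 MNA system:
  V(n1)=0.7148+0.09729j  V(n2)=14.91+0.09729j
  i(V1)=-11.33-0.1405j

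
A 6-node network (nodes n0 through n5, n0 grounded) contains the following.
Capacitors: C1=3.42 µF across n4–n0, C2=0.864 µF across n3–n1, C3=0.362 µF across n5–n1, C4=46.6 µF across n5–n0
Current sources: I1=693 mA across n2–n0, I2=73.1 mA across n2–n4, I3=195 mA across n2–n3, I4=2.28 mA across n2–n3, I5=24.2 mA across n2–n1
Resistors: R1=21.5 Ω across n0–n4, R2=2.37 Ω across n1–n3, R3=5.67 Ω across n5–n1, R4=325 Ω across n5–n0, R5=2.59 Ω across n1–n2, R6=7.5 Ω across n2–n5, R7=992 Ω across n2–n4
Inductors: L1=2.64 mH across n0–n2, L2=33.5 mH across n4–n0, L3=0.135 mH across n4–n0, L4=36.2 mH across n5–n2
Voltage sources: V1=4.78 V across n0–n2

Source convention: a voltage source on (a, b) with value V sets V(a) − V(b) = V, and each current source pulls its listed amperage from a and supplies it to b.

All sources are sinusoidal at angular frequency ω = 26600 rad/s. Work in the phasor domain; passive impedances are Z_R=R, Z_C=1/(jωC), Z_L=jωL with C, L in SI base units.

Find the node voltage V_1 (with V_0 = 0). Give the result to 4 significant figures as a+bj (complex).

-2.958+0.3240j V

MNA unknowns: 5 node voltages V₁..V_5 plus 1 source current (V1)
C1: Y=0.000+0.09097j on G[4,0]
I1: z[2]−=0.693, z[0]+=0.693
R1: Y=0.04651+0.000j on G[0,4]
R2: Y=0.4219+0.000j on G[1,3]
R3: Y=0.1764+0.000j on G[5,1]
C2: Y=0.000+0.02298j on G[3,1]
I2: z[2]−=0.0731, z[4]+=0.0731
L1: Y=0.000-0.01424j on G[0,2]
L2: Y=0.000-0.001122j on G[4,0]
R4: Y=0.003077+0.000j on G[5,0]
R5: Y=0.3861+0.000j on G[1,2]
I3: z[2]−=0.195, z[3]+=0.195
L3: Y=0.000-0.2785j on G[4,0]
I4: z[2]−=0.00228, z[3]+=0.00228
C3: Y=0.000+0.009629j on G[5,1]
C4: Y=0.000+1.240j on G[5,0]
R6: Y=0.1333+0.000j on G[2,5]
R7: Y=0.001008+0.000j on G[2,4]
I5: z[2]−=0.0242, z[1]+=0.0242
L4: Y=0.000-0.001039j on G[5,2]
V1: row V0−V2=4.78, i_V1 at 0,2
solve → V1=-2.958+0.3240j, V2=-4.780+0.000j, V3=-2.492+0.2986j, V4=0.08575+0.3404j, V5=-0.1942+0.8824j
aux → i_V1=-0.3332-0.1703j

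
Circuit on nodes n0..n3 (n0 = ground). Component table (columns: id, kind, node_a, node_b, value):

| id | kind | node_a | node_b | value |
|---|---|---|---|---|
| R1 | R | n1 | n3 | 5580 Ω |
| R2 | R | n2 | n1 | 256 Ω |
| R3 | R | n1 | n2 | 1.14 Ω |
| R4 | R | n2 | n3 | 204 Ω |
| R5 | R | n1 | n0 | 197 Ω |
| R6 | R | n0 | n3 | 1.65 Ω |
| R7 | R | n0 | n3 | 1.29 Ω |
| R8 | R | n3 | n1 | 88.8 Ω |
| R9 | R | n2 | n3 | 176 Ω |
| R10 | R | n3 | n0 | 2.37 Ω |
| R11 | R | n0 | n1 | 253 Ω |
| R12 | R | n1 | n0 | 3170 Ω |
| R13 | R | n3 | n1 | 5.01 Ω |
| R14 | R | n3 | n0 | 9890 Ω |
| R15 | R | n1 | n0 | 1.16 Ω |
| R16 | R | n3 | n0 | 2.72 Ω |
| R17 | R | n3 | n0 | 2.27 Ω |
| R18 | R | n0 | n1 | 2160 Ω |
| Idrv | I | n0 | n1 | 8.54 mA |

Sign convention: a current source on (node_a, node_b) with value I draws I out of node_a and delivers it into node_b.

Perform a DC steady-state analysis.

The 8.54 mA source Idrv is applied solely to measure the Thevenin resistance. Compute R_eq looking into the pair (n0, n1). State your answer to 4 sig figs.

MNA unknowns: 3 node voltages V₁..V_3
R1: Y=0.0001792 on G[1,3]
R2: Y=0.003906 on G[2,1]
R3: Y=0.8772 on G[1,2]
R4: Y=0.004902 on G[2,3]
R5: Y=0.005076 on G[1,0]
R6: Y=0.6061 on G[0,3]
R7: Y=0.7752 on G[0,3]
R8: Y=0.01126 on G[3,1]
R9: Y=0.005682 on G[2,3]
R10: Y=0.4219 on G[3,0]
R11: Y=0.003953 on G[0,1]
R12: Y=0.0003155 on G[1,0]
R13: Y=0.1996 on G[3,1]
R14: Y=0.0001011 on G[3,0]
R15: Y=0.8621 on G[1,0]
R16: Y=0.3676 on G[3,0]
R17: Y=0.4405 on G[3,0]
R18: Y=0.0004630 on G[0,1]
Idrv: z[0]−=0.00854, z[1]+=0.00854
solve → V1=0.007936, V2=0.007850, V3=0.0006205

R_eq = 0.9293 Ω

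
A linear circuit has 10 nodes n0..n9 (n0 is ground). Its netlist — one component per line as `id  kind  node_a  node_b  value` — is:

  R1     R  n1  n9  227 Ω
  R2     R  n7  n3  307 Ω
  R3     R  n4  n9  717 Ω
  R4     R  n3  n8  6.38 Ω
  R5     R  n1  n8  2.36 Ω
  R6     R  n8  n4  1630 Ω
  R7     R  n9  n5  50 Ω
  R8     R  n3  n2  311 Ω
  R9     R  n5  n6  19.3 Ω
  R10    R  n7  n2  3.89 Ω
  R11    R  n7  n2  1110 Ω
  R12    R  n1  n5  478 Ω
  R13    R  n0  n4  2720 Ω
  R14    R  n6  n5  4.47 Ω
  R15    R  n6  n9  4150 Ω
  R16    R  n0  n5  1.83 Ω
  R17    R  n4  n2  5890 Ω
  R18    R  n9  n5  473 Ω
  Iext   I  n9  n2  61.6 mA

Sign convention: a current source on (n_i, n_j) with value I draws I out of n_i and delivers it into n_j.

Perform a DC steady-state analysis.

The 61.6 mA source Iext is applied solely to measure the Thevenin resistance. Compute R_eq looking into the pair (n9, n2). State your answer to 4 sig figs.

MNA unknowns: 9 node voltages V₁..V_9
R1: Y=0.004405 on G[1,9]
R2: Y=0.003257 on G[7,3]
R3: Y=0.001395 on G[4,9]
R4: Y=0.1567 on G[3,8]
R5: Y=0.4237 on G[1,8]
R6: Y=0.0006135 on G[8,4]
R7: Y=0.02000 on G[9,5]
R8: Y=0.003215 on G[3,2]
R9: Y=0.05181 on G[5,6]
R10: Y=0.2571 on G[7,2]
R11: Y=0.0009009 on G[7,2]
R12: Y=0.002092 on G[1,5]
R13: Y=0.0003676 on G[0,4]
R14: Y=0.2237 on G[6,5]
R15: Y=0.0002410 on G[6,9]
R16: Y=0.5464 on G[0,5]
R17: Y=0.0001698 on G[4,2]
R18: Y=0.002114 on G[9,5]
Iext: z[9]−=0.0616, z[2]+=0.0616
solve → V1=8.032, V2=17.72, V3=8.540, V4=2.712, V5=-0.001825, V6=-0.002521, V7=17.61, V8=8.164, V9=-0.7983

R_eq = 300.6 Ω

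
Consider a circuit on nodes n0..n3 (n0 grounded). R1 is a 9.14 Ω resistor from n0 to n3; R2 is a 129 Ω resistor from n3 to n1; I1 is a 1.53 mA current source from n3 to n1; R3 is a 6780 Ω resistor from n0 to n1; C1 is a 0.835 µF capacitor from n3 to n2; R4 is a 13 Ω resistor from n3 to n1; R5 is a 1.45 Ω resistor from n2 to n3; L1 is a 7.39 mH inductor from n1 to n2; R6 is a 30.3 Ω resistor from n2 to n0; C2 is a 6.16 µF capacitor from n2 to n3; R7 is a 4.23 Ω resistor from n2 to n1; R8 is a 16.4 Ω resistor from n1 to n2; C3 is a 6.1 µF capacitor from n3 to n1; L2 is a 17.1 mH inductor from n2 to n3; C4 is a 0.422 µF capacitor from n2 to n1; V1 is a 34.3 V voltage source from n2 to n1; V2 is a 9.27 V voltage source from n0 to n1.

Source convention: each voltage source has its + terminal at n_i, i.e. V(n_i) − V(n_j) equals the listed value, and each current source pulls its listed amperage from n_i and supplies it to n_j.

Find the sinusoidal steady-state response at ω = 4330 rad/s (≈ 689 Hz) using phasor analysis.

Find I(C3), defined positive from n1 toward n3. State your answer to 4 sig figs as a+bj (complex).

-0.01879-0.7363j A

Apply KCL at each of the 3 non-ground nodes and solve the resulting linear system.
Node n1: branches {R2, I1, R3, R4, L1, R7, R8, C3, C4, V1, V2} → V_1 = -9.270+0.000j
Node n2: branches {C1, R5, L1, R6, C2, R7, R8, L2, C4, V1} → V_2 = 25.03+0.000j
Node n3: branches {R1, R2, I1, C1, R4, R5, C2, C3, L2} → V_3 = 18.61-0.7113j
Source currents: i(V1)=-15.44+0.4109j, i(V2)=2.861-0.07782j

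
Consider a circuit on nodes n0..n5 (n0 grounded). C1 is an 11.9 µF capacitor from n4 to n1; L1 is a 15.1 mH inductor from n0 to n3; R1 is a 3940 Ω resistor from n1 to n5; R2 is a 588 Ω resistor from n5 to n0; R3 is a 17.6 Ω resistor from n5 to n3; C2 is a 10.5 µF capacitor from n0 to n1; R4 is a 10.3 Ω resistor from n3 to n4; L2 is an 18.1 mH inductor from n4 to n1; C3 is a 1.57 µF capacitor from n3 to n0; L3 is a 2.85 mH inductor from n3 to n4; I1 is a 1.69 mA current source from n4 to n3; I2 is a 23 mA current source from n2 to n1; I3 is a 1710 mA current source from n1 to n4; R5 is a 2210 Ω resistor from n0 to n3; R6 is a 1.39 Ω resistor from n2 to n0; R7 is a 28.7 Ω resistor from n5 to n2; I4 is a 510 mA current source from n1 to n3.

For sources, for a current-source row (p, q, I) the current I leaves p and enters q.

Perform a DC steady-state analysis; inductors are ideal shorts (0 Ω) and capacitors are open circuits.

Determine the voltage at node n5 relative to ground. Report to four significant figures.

-0.01155 V

Apply KCL at each of the 5 non-ground nodes and solve the resulting linear system.
Node n1: branches {C1, R1, C2, L2, I2, I3, I4} → V_1 = 0.000
Node n2: branches {I2, R6, R7} → V_2 = -0.03103
Node n3: branches {L1, R3, R4, C3, L3, I1, R5, I4} → V_3 = 0.000
Node n4: branches {C1, R4, L2, L3, I1, I3} → V_4 = 0.000
Node n5: branches {R1, R2, R3, R7} → V_5 = -0.01155
Source currents: i(L1)=-0.02234, i(L2)=2.197, i(L3)=0.4887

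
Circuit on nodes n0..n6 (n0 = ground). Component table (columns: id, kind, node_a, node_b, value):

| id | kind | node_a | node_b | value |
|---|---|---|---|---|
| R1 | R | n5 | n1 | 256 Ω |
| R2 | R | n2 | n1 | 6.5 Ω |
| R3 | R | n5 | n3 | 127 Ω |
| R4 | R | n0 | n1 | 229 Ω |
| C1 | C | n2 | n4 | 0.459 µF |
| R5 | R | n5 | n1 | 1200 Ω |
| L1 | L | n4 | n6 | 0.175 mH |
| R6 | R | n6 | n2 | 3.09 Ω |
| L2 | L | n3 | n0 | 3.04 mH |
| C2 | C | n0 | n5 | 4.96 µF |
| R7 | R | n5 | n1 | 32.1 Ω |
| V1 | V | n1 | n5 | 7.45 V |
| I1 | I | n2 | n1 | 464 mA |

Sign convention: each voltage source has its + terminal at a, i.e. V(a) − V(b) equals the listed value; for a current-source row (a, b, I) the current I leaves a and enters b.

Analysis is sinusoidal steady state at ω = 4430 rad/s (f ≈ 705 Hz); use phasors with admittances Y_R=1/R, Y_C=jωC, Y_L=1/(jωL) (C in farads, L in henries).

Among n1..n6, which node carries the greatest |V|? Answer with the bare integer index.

MNA unknowns: 6 node voltages V₁..V_6 plus 1 source current (V1)
R1: Y=0.003906+0.000j on G[5,1]
R2: Y=0.1538+0.000j on G[2,1]
R3: Y=0.007874+0.000j on G[5,3]
R4: Y=0.004367+0.000j on G[0,1]
C1: Y=0.000+0.002033j on G[2,4]
R5: Y=0.0008333+0.000j on G[5,1]
L1: Y=0.000-1.290j on G[4,6]
R6: Y=0.3236+0.000j on G[6,2]
L2: Y=0.000-0.07425j on G[3,0]
C2: Y=0.000+0.02197j on G[0,5]
R7: Y=0.03115+0.000j on G[5,1]
V1: row V1−V5=7.45, i_V1 at 1,5
I1: z[2]−=0.464, z[1]+=0.464
solve → V1=6.785+1.156j, V2=3.769+1.156j, V3=-0.1287-0.05683j, V4=3.769+1.156j, V5=-0.6646+1.156j, V6=3.769+1.156j
aux → i_V1=-0.2970-0.005050j

1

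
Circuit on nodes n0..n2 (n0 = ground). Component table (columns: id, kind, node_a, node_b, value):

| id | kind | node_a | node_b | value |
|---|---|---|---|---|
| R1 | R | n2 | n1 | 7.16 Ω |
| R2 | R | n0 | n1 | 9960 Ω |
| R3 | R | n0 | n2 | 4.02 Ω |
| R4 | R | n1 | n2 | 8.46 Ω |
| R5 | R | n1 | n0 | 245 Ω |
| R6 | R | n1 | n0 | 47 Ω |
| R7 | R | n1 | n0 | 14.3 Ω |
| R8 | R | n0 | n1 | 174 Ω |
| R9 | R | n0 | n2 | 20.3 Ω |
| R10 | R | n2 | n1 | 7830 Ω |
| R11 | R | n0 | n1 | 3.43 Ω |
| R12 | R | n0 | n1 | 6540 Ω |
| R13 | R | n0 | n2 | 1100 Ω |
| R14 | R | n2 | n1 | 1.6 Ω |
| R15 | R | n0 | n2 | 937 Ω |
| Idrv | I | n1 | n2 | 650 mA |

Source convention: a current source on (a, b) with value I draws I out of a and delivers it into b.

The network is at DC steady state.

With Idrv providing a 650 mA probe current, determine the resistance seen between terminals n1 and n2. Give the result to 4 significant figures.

Element admittances at DC:
  Y(R1) = 0.1397 S between n2,n1
  Y(R2) = 0.0001004 S between n0,n1
  Y(R3) = 0.2488 S between n0,n2
  Y(R4) = 0.1182 S between n1,n2
  Y(R5) = 0.004082 S between n1,n0
  Y(R6) = 0.02128 S between n1,n0
  Y(R7) = 0.06993 S between n1,n0
  Y(R8) = 0.005747 S between n0,n1
  Y(R9) = 0.04926 S between n0,n2
  Y(R10) = 0.0001277 S between n2,n1
  Y(R11) = 0.2915 S between n0,n1
  Y(R12) = 0.0001529 S between n0,n1
  Y(R13) = 0.0009091 S between n0,n2
  Y(R14) = 0.6250 S between n2,n1
  Y(R15) = 0.001067 S between n0,n2
  Idrv: injects 0.65 A into n2 (from n1)
Assemble and solve the 2×2 MNA system:
  V(n1)=-0.2673  V(n2)=0.3500

R_eq = 0.9496 Ω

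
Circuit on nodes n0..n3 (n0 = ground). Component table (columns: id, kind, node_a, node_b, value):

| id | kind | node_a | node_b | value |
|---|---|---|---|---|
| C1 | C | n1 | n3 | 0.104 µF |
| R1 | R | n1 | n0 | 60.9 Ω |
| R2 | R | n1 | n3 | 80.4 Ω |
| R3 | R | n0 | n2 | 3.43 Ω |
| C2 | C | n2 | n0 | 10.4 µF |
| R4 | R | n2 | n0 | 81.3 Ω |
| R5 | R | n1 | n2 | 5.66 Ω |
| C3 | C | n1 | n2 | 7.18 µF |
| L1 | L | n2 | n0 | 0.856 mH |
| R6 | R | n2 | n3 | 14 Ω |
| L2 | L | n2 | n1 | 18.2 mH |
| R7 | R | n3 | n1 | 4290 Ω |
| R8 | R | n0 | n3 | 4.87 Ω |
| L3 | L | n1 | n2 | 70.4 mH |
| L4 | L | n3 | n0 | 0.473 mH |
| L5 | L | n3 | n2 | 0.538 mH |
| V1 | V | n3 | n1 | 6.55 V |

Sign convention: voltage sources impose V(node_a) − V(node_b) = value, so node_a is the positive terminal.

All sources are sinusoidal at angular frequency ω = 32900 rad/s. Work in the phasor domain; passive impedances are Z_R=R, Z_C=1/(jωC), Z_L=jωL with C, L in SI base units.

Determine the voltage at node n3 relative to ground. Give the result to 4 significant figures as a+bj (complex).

2.330+2.306j V

Element admittances at ω=32900 rad/s:
  Y(C1) = 0.000+0.003422j S between n1,n3
  Y(R1) = 0.01642+0.000j S between n1,n0
  Y(R2) = 0.01244+0.000j S between n1,n3
  Y(R3) = 0.2915+0.000j S between n0,n2
  Y(C2) = 0.000+0.3422j S between n2,n0
  Y(R4) = 0.01230+0.000j S between n2,n0
  Y(R5) = 0.1767+0.000j S between n1,n2
  Y(C3) = 0.000+0.2362j S between n1,n2
  Y(L1) = 0.000-0.03551j S between n2,n0
  Y(R6) = 0.07143+0.000j S between n2,n3
  Y(L2) = 0.000-0.001670j S between n2,n1
  Y(R7) = 0.0002331+0.000j S between n3,n1
  Y(R8) = 0.2053+0.000j S between n0,n3
  Y(L3) = 0.000-0.0004317j S between n1,n2
  Y(L4) = 0.000-0.06426j S between n3,n0
  Y(L5) = 0.000-0.05650j S between n3,n2
  V1: constraint V(n3)−V(n1) = 6.55
Assemble and solve the 4×4 MNA system:
  V(n1)=-4.220+2.306j  V(n2)=-1.504+0.3276j  V(n3)=2.330+2.306j
  i(V1)=-1.095-0.2709j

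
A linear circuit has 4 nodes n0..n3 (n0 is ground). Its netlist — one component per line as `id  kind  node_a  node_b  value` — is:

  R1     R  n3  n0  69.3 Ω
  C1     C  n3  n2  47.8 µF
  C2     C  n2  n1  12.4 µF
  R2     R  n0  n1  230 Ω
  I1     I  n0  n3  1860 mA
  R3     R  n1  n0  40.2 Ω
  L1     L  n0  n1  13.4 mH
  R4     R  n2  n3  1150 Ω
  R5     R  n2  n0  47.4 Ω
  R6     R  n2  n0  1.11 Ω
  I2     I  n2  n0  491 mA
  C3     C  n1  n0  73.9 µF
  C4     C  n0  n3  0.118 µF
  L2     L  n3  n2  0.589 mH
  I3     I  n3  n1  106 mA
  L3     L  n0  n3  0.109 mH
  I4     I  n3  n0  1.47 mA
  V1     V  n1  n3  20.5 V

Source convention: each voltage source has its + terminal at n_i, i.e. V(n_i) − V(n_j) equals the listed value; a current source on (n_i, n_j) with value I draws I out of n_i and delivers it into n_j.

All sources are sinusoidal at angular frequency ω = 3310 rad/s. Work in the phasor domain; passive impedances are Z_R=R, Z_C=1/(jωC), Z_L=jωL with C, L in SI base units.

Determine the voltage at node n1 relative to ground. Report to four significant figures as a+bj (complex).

Element admittances at ω=3310 rad/s:
  Y(R1) = 0.01443+0.000j S between n3,n0
  Y(C1) = 0.000+0.1582j S between n3,n2
  Y(C2) = 0.000+0.04104j S between n2,n1
  Y(R2) = 0.004348+0.000j S between n0,n1
  I1: injects 1.86 A into n3 (from n0)
  Y(R3) = 0.02488+0.000j S between n1,n0
  Y(L1) = 0.000-0.02255j S between n0,n1
  Y(R4) = 0.0008696+0.000j S between n2,n3
  Y(R5) = 0.02110+0.000j S between n2,n0
  Y(R6) = 0.9009+0.000j S between n2,n0
  I2: injects 0.491 A into n0 (from n2)
  Y(C3) = 0.000+0.2446j S between n1,n0
  Y(C4) = 0.000+0.0003906j S between n0,n3
  Y(L2) = 0.000-0.5129j S between n3,n2
  I3: injects 0.106 A into n1 (from n3)
  Y(L3) = 0.000-2.772j S between n0,n3
  I4: injects 0.00147 A into n0 (from n3)
  V1: constraint V(n1)−V(n3) = 20.5
Assemble and solve the 4×4 MNA system:
  V(n1)=22.34+0.4263j  V(n2)=-0.4325+0.1387j  V(n3)=1.843+0.4263j
  i(V1)=-0.4405-5.909j

22.34+0.4263j V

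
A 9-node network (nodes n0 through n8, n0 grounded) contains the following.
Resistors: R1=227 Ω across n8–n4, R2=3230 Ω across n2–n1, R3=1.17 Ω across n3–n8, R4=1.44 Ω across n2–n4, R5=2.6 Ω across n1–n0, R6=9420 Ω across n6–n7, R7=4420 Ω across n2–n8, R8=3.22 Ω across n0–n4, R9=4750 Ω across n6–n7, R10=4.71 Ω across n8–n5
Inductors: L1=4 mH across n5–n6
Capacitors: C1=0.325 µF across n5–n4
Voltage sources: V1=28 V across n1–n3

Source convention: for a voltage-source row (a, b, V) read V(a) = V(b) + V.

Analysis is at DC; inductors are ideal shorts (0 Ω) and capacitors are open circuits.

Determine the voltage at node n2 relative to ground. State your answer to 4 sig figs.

-0.4123 V

MNA unknowns: 8 node voltages V₁..V_8 plus 2 source currents (L1, V1)
R1: Y=0.004405 on G[8,4]
R2: Y=0.0003096 on G[2,1]
R3: Y=0.8547 on G[3,8]
R4: Y=0.6944 on G[2,4]
R5: Y=0.3846 on G[1,0]
R6: Y=0.0001062 on G[6,7]
R7: Y=0.0002262 on G[2,8]
R8: Y=0.3106 on G[0,4]
L1: row V5−V6=0, i_L1 at 5,6
R9: Y=0.0002105 on G[6,7]
R10: Y=0.2123 on G[8,5]
C1: Y=0.000 on G[5,4]
V1: row V1−V3=28, i_V1 at 1,3
solve → V1=0.3260, V2=-0.4123, V3=-27.67, V4=-0.4038, V5=-27.53, V6=-27.53, V7=-27.53, V8=-27.53
aux → i_L1=0.000, i_V1=-0.1256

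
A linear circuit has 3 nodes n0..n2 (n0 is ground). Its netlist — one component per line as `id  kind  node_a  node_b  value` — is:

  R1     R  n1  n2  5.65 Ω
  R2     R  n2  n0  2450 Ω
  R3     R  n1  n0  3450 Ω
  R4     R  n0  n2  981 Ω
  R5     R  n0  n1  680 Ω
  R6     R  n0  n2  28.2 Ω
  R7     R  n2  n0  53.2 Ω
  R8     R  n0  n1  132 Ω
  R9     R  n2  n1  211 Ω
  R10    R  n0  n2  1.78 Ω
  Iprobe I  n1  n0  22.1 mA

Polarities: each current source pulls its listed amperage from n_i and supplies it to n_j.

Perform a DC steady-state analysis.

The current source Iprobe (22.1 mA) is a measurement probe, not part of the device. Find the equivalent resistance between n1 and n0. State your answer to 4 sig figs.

R_eq = 6.678 Ω

Element admittances at DC:
  Y(R1) = 0.1770 S between n1,n2
  Y(R2) = 0.0004082 S between n2,n0
  Y(R3) = 0.0002899 S between n1,n0
  Y(R4) = 0.001019 S between n0,n2
  Y(R5) = 0.001471 S between n0,n1
  Y(R6) = 0.03546 S between n0,n2
  Y(R7) = 0.01880 S between n2,n0
  Y(R8) = 0.007576 S between n0,n1
  Y(R9) = 0.004739 S between n2,n1
  Y(R10) = 0.5618 S between n0,n2
  Iprobe: injects 0.0221 A into n0 (from n1)
Assemble and solve the 2×2 MNA system:
  V(n1)=-0.1476  V(n2)=-0.03356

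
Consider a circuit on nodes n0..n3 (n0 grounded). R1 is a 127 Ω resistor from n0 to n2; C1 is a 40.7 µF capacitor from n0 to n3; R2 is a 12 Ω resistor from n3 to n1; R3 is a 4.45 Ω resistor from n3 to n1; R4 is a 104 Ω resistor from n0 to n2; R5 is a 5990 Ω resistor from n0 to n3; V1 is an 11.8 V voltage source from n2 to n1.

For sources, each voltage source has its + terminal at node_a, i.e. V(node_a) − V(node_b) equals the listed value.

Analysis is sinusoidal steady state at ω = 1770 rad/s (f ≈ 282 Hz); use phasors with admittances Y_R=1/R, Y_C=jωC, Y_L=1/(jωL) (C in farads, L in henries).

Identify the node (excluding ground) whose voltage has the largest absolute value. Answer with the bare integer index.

2

MNA unknowns: 3 node voltages V₁..V_3 plus 1 source current (V1)
R1: Y=0.007874+0.000j on G[0,2]
C1: Y=0.000+0.07204j on G[0,3]
R2: Y=0.08333+0.000j on G[3,1]
R3: Y=0.2247+0.000j on G[3,1]
R4: Y=0.009615+0.000j on G[0,2]
R5: Y=0.0001669+0.000j on G[0,3]
V1: row V2−V1=11.8, i_V1 at 2,1
solve → V1=-1.199+2.434j, V2=10.60+2.434j, V3=-0.5969+2.572j
aux → i_V1=-0.1854-0.04257j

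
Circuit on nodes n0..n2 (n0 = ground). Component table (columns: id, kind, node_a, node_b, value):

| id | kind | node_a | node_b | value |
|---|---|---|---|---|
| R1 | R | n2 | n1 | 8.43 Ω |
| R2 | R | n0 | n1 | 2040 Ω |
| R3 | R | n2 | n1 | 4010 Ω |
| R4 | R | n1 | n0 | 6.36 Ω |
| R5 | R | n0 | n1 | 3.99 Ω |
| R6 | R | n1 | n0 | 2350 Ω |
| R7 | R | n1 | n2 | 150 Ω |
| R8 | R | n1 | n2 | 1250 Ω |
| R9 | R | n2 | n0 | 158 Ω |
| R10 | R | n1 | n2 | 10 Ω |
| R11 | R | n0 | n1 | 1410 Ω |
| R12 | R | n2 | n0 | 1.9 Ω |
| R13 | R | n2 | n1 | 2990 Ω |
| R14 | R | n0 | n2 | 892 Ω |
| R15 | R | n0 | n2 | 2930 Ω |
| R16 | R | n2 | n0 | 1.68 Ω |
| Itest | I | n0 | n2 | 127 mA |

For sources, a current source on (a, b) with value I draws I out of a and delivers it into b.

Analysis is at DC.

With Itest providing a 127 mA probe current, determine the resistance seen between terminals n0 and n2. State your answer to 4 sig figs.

MNA unknowns: 2 node voltages V₁..V_2
R1: Y=0.1186 on G[2,1]
R2: Y=0.0004902 on G[0,1]
R3: Y=0.0002494 on G[2,1]
R4: Y=0.1572 on G[1,0]
R5: Y=0.2506 on G[0,1]
R6: Y=0.0004255 on G[1,0]
R7: Y=0.006667 on G[1,2]
R8: Y=0.0008000 on G[1,2]
R9: Y=0.006329 on G[2,0]
R10: Y=0.1000 on G[1,2]
R11: Y=0.0007092 on G[0,1]
R12: Y=0.5263 on G[2,0]
R13: Y=0.0003344 on G[2,1]
R14: Y=0.001121 on G[0,2]
R15: Y=0.0003413 on G[0,2]
R16: Y=0.5952 on G[2,0]
Itest: z[0]−=0.127, z[2]+=0.127
solve → V1=0.03549, V2=0.09959

R_eq = 0.7842 Ω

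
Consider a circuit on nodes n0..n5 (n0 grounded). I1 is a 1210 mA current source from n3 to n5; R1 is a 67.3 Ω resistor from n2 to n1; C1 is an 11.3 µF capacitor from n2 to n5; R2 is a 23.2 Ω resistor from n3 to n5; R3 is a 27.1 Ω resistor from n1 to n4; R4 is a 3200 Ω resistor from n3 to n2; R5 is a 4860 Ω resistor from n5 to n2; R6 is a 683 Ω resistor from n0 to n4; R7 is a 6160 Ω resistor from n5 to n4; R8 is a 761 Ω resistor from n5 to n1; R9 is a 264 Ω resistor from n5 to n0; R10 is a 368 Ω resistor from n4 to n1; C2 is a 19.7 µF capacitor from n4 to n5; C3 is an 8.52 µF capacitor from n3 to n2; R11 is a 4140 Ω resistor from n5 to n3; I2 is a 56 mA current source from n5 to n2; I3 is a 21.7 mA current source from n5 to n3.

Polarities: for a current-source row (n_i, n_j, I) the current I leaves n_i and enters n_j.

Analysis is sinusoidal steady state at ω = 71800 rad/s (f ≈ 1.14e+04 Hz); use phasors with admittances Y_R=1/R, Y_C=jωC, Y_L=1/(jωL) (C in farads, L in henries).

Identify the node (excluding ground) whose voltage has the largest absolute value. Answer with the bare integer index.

MNA unknowns: 5 node voltages V₁..V_5
I1: z[3]−=1.21, z[5]+=1.21
R1: Y=0.01486+0.000j on G[2,1]
C1: Y=0.000+0.8113j on G[2,5]
R2: Y=0.04310+0.000j on G[3,5]
R3: Y=0.03690+0.000j on G[1,4]
R4: Y=0.0003125+0.000j on G[3,2]
R5: Y=0.0002058+0.000j on G[5,2]
R6: Y=0.001464+0.000j on G[0,4]
R7: Y=0.0001623+0.000j on G[5,4]
R8: Y=0.001314+0.000j on G[5,1]
R9: Y=0.003788+0.000j on G[5,0]
R10: Y=0.002717+0.000j on G[4,1]
C2: Y=0.000+1.414j on G[4,5]
C3: Y=0.000+0.6117j on G[3,2]
R11: Y=0.0002415+0.000j on G[5,3]
I2: z[5]−=0.056, z[2]+=0.056
I3: z[5]−=0.0217, z[3]+=0.0217
solve → V1=-0.04729+0.3655j, V2=-0.1969+1.370j, V3=-0.4304+3.282j, V4=0.007361+0.001110j, V5=-0.002845-0.0004291j

3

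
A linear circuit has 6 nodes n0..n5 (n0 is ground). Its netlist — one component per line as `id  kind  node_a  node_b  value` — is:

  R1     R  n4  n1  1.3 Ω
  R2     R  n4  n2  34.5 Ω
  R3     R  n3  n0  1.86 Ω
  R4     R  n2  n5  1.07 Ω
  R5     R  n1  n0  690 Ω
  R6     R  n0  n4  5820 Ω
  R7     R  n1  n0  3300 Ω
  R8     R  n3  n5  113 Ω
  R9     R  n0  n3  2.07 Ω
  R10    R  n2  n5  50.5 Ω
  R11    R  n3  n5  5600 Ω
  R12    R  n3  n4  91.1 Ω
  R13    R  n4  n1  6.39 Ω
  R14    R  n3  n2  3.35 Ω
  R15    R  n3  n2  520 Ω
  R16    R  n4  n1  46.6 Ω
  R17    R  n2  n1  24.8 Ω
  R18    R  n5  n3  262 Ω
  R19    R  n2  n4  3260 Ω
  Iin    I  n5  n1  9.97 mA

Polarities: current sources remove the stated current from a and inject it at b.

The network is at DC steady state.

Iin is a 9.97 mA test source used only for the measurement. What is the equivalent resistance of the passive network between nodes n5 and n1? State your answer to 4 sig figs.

Apply KCL at each of the 5 non-ground nodes and solve the resulting linear system.
Node n1: branches {R1, R5, R7, R13, R16, R17, Iin} → V_1 = 0.1194
Node n2: branches {R2, R4, R10, R14, R15, R17, R19} → V_2 = -0.004551
Node n3: branches {R3, R8, R9, R11, R12, R14, R15, R18} → V_3 = -0.0002243
Node n4: branches {R1, R2, R6, R12, R13, R16, R19} → V_4 = 0.1144
Node n5: branches {R4, R8, R10, R11, R18, Iin} → V_5 = -0.01480

R_eq = 13.46 Ω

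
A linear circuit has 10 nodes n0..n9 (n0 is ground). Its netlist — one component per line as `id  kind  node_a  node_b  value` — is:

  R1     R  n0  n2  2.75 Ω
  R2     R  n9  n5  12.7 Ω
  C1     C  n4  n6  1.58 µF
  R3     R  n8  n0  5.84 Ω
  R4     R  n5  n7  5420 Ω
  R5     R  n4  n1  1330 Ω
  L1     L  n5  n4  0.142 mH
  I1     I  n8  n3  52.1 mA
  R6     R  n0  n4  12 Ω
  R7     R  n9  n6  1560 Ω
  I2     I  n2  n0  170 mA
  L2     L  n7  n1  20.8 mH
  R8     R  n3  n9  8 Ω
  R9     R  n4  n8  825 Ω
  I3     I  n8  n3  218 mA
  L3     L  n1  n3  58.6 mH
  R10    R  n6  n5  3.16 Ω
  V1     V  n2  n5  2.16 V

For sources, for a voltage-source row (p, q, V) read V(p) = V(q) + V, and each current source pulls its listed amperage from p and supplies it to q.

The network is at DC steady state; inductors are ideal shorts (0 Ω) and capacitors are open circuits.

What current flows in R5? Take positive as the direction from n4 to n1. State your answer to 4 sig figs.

Element admittances at DC:
  Y(R1) = 0.3636 S between n0,n2
  Y(R2) = 0.07874 S between n9,n5
  Y(C1) = 0.000 S between n4,n6
  Y(R3) = 0.1712 S between n8,n0
  Y(R4) = 0.0001845 S between n5,n7
  Y(R5) = 0.0007519 S between n4,n1
  L1: short n5↔n4 (DC inductor)
  I1: injects 0.0521 A into n3 (from n8)
  Y(R6) = 0.08333 S between n0,n4
  Y(R7) = 0.0006410 S between n9,n6
  I2: injects 0.17 A into n0 (from n2)
  L2: short n7↔n1 (DC inductor)
  Y(R8) = 0.1250 S between n3,n9
  Y(R9) = 0.001212 S between n4,n8
  I3: injects 0.218 A into n3 (from n8)
  L3: short n1↔n3 (DC inductor)
  Y(R10) = 0.3165 S between n6,n5
  V1: constraint V(n2)−V(n5) = 2.16
Assemble and solve the 13×13 MNA system:
  V(n1)=3.925  V(n2)=0.6265  V(n3)=3.925  V(n4)=-1.533  V(n5)=-1.533  V(n6)=-1.527  V(n7)=3.925  V(n8)=-1.577  V(n9)=1.805
  i(L1)=-0.1318  i(L2)=-0.001007  i(L3)=-0.005111  i(V1)=-0.3978

-0.004104 A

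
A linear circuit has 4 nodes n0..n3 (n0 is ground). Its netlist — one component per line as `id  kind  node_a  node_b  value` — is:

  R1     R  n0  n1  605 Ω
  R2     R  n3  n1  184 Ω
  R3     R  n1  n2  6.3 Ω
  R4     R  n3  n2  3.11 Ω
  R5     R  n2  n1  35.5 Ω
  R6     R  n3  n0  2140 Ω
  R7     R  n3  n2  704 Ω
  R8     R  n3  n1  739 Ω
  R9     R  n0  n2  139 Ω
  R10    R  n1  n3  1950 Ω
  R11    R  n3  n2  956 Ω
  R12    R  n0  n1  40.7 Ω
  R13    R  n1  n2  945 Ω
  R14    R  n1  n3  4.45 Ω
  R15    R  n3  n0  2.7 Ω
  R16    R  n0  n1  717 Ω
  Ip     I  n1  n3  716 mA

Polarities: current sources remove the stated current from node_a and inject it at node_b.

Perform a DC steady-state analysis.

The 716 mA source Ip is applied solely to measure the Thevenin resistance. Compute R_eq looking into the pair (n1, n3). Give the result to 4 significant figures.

R_eq = 2.650 Ω

Apply KCL at each of the 3 non-ground nodes and solve the resulting linear system.
Node n1: branches {R1, R2, R3, R5, R8, R10, R12, R13, R14, R16, Ip} → V_1 = -1.756
Node n2: branches {R3, R4, R5, R7, R9, R11, R13} → V_2 = -0.5476
Node n3: branches {R2, R4, R6, R7, R8, R10, R11, R14, R15, Ip} → V_3 = 0.1414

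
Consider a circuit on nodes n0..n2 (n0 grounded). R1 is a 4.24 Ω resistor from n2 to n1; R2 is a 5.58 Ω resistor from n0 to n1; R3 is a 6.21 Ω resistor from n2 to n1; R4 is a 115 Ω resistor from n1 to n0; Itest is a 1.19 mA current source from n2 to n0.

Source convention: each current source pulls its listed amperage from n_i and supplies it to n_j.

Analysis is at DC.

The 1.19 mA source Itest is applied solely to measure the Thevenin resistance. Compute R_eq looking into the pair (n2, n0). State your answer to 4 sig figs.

MNA unknowns: 2 node voltages V₁..V_2
R1: Y=0.2358 on G[2,1]
R2: Y=0.1792 on G[0,1]
R3: Y=0.1610 on G[2,1]
R4: Y=0.008696 on G[1,0]
Itest: z[2]−=0.00119, z[0]+=0.00119
solve → V1=-0.006333, V2=-0.009331

R_eq = 7.841 Ω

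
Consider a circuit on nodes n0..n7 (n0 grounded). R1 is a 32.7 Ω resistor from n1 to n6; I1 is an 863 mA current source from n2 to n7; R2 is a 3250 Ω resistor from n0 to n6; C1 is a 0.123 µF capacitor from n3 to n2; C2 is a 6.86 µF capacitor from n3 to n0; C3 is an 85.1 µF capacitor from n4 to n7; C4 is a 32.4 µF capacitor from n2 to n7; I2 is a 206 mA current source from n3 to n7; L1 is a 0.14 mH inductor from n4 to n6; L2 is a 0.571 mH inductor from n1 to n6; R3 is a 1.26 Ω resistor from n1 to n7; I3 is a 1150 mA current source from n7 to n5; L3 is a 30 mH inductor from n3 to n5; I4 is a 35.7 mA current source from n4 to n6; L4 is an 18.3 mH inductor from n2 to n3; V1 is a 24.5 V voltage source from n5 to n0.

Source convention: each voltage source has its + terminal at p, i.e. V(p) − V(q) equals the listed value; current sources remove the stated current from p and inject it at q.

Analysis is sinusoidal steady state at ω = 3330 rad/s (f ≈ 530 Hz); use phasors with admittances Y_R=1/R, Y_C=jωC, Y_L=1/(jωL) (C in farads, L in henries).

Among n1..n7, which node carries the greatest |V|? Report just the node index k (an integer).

3

MNA unknowns: 7 node voltages V₁..V_7 plus 1 source current (V1)
R1: Y=0.03058+0.000j on G[1,6]
I1: z[2]−=0.863, z[7]+=0.863
R2: Y=0.0003077+0.000j on G[0,6]
C1: Y=0.000+0.0004096j on G[3,2]
C2: Y=0.000+0.02284j on G[3,0]
C3: Y=0.000+0.2834j on G[4,7]
C4: Y=0.000+0.1079j on G[2,7]
I2: z[3]−=0.206, z[7]+=0.206
L1: Y=0.000-2.145j on G[4,6]
L2: Y=0.000-0.5259j on G[1,6]
R3: Y=0.7937+0.000j on G[1,7]
I3: z[7]−=1.15, z[5]+=1.15
L3: Y=0.000-0.01001j on G[3,5]
I4: z[4]−=0.0357, z[6]+=0.0357
L4: Y=0.000-0.01641j on G[2,3]
V1: row V5−V0=24.5, i_V1 at 5,0
solve → V1=-19.36+31.20j, V2=-19.26+30.52j, V3=-19.86+89.14j, V4=-19.34+31.15j, V5=24.50+0.000j, V6=-19.34+31.17j, V7=-19.35+31.21j
aux → i_V1=2.042+0.4440j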